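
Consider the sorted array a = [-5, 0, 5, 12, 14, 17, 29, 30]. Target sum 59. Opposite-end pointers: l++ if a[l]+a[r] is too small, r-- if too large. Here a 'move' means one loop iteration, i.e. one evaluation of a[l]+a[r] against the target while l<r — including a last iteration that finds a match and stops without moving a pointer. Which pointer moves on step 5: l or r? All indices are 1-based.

l

l=1 r=8: -5+30=25 <59, l++
l=2 r=8: 0+30=30 <59, l++
l=3 r=8: 5+30=35 <59, l++
l=4 r=8: 12+30=42 <59, l++
l=5 r=8: 14+30=44 <59, l++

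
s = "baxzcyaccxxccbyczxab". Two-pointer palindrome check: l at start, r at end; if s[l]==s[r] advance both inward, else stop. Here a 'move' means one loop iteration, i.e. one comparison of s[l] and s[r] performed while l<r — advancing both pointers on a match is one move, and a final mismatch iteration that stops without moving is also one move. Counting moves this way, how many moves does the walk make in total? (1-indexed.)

7 moves

[1,20] 'b'=='b' → l++,r--
[2,19] 'a'=='a' → l++,r--
[3,18] 'x'=='x' → l++,r--
[4,17] 'z'=='z' → l++,r--
[5,16] 'c'=='c' → l++,r--
[6,15] 'y'=='y' → l++,r--
[7,14] 'a'!='b' → stop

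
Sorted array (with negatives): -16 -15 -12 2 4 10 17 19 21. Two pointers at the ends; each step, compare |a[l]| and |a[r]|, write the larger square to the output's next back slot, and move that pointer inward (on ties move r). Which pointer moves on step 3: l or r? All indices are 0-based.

r

l=0 r=8: |-16|<=|21| out[8]=441, r--
l=0 r=7: |-16|<=|19| out[7]=361, r--
l=0 r=6: |-16|<=|17| out[6]=289, r--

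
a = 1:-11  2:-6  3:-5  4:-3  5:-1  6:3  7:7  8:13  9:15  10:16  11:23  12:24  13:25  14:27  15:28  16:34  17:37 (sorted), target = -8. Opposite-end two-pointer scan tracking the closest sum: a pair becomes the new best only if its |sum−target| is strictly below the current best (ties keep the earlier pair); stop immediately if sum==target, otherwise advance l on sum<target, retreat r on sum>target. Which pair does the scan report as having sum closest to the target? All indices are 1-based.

[1,17] -11+37=26 d=34 * → r--
[1,16] -11+34=23 d=31 * → r--
[1,15] -11+28=17 d=25 * → r--
[1,14] -11+27=16 d=24 * → r--
[1,13] -11+25=14 d=22 * → r--
[1,12] -11+24=13 d=21 * → r--
[1,11] -11+23=12 d=20 * → r--
[1,10] -11+16=5 d=13 * → r--
[1,9] -11+15=4 d=12 * → r--
[1,8] -11+13=2 d=10 * → r--
[1,7] -11+7=-4 d=4 * → r--
[1,6] -11+3=-8 d=0 * → stop

pair (-11, 3) with sum -8 (|Δ|=0)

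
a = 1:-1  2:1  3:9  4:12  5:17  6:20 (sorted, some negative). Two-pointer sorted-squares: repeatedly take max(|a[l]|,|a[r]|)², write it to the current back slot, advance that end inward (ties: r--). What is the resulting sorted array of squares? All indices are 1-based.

[1,6] |-1|<=|20| out[6]=400 → r--
[1,5] |-1|<=|17| out[5]=289 → r--
[1,4] |-1|<=|12| out[4]=144 → r--
[1,3] |-1|<=|9| out[3]=81 → r--
[1,2] |-1|<=|1| out[2]=1 → r--
[1,1] |-1|<=|-1| out[1]=1 → r--

[1, 1, 81, 144, 289, 400]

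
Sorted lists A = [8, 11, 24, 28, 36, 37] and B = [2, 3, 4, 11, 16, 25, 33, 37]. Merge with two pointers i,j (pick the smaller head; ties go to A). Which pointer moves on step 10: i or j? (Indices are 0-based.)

i

[i=0,j=0] A[i]=8>B[j]=2 take 2 → j++
[i=0,j=1] A[i]=8>B[j]=3 take 3 → j++
[i=0,j=2] A[i]=8>B[j]=4 take 4 → j++
[i=0,j=3] A[i]=8<=B[j]=11 take 8 → i++
[i=1,j=3] A[i]=11<=B[j]=11 take 11 → i++
[i=2,j=3] A[i]=24>B[j]=11 take 11 → j++
[i=2,j=4] A[i]=24>B[j]=16 take 16 → j++
[i=2,j=5] A[i]=24<=B[j]=25 take 24 → i++
[i=3,j=5] A[i]=28>B[j]=25 take 25 → j++
[i=3,j=6] A[i]=28<=B[j]=33 take 28 → i++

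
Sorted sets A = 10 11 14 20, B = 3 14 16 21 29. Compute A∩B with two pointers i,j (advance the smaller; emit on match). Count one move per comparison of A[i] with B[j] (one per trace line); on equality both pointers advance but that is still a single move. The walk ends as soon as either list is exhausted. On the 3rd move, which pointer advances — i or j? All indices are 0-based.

i

[i=0,j=0] 10>3 → j++
[i=0,j=1] 10<14 → i++
[i=1,j=1] 11<14 → i++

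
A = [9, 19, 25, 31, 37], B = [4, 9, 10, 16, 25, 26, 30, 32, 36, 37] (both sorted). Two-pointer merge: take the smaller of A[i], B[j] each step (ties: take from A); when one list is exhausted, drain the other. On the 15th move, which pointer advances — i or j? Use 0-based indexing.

[i=0,j=0] A[i]=9>B[j]=4 take 4 → j++
[i=0,j=1] A[i]=9<=B[j]=9 take 9 → i++
[i=1,j=1] A[i]=19>B[j]=9 take 9 → j++
[i=1,j=2] A[i]=19>B[j]=10 take 10 → j++
[i=1,j=3] A[i]=19>B[j]=16 take 16 → j++
[i=1,j=4] A[i]=19<=B[j]=25 take 19 → i++
[i=2,j=4] A[i]=25<=B[j]=25 take 25 → i++
[i=3,j=4] A[i]=31>B[j]=25 take 25 → j++
[i=3,j=5] A[i]=31>B[j]=26 take 26 → j++
[i=3,j=6] A[i]=31>B[j]=30 take 30 → j++
[i=3,j=7] A[i]=31<=B[j]=32 take 31 → i++
[i=4,j=7] A[i]=37>B[j]=32 take 32 → j++
[i=4,j=8] A[i]=37>B[j]=36 take 36 → j++
[i=4,j=9] A[i]=37<=B[j]=37 take 37 → i++
[i=5,j=9] A done, take B[j]=37 → j++

j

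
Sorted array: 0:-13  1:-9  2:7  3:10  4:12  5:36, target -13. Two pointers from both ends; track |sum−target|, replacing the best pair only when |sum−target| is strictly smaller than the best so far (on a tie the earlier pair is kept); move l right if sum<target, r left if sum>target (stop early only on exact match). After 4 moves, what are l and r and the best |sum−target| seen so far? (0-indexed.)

l=0, r=1, best |Δ|=7

l=0 r=5: -13+36=23 d=36 *, r--
l=0 r=4: -13+12=-1 d=12 *, r--
l=0 r=3: -13+10=-3 d=10 *, r--
l=0 r=2: -13+7=-6 d=7 *, r--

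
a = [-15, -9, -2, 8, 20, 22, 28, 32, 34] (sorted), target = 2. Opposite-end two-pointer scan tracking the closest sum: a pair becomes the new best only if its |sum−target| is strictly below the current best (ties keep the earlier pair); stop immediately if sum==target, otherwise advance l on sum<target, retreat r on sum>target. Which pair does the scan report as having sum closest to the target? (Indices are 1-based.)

l=1 r=9: -15+34=19 d=17 *, r--
l=1 r=8: -15+32=17 d=15 *, r--
l=1 r=7: -15+28=13 d=11 *, r--
l=1 r=6: -15+22=7 d=5 *, r--
l=1 r=5: -15+20=5 d=3 *, r--
l=1 r=4: -15+8=-7 d=9, l++
l=2 r=4: -9+8=-1 d=3, l++
l=3 r=4: -2+8=6 d=4, r--

pair (-15, 20) with sum 5 (|Δ|=3)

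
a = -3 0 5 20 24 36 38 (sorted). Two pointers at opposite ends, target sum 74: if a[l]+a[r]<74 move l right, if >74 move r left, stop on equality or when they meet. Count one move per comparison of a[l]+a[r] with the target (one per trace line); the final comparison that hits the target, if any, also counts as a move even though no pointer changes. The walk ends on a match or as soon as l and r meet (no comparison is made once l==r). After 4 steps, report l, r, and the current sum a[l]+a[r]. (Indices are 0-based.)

l=4, r=6, sum=62

[0,6] -3+38=35 <74 → l++
[1,6] 0+38=38 <74 → l++
[2,6] 5+38=43 <74 → l++
[3,6] 20+38=58 <74 → l++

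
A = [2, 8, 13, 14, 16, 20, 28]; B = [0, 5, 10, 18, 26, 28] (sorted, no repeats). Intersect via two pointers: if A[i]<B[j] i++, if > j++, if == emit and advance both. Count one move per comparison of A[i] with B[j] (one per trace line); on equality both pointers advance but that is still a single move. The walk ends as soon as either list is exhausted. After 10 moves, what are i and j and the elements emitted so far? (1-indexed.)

i=7, j=5, emitted=[]

[i=1,j=1] 2>0 → j++
[i=1,j=2] 2<5 → i++
[i=2,j=2] 8>5 → j++
[i=2,j=3] 8<10 → i++
[i=3,j=3] 13>10 → j++
[i=3,j=4] 13<18 → i++
[i=4,j=4] 14<18 → i++
[i=5,j=4] 16<18 → i++
[i=6,j=4] 20>18 → j++
[i=6,j=5] 20<26 → i++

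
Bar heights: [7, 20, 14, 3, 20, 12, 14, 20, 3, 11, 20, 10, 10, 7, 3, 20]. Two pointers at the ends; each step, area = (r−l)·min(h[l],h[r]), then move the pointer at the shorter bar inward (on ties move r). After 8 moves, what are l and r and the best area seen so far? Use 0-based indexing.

l=0 r=15: min(7,20)*15=105 best=105 *, l++
l=1 r=15: min(20,20)*14=280 best=280 *, r--
l=1 r=14: min(20,3)*13=39 best=280, r--
l=1 r=13: min(20,7)*12=84 best=280, r--
l=1 r=12: min(20,10)*11=110 best=280, r--
l=1 r=11: min(20,10)*10=100 best=280, r--
l=1 r=10: min(20,20)*9=180 best=280, r--
l=1 r=9: min(20,11)*8=88 best=280, r--

l=1, r=8, best area=280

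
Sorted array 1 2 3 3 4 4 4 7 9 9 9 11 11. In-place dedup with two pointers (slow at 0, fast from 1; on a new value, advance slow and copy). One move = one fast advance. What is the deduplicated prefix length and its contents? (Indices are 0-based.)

(s=0,f=1) a[fast]=2≠a[slow]=1 write a[1]=2 → slow++,fast++
(s=1,f=2) a[fast]=3≠a[slow]=2 write a[2]=3 → slow++,fast++
(s=2,f=3) a[fast]=3=a[slow] dup → fast++
(s=2,f=4) a[fast]=4≠a[slow]=3 write a[3]=4 → slow++,fast++
(s=3,f=5) a[fast]=4=a[slow] dup → fast++
(s=3,f=6) a[fast]=4=a[slow] dup → fast++
(s=3,f=7) a[fast]=7≠a[slow]=4 write a[4]=7 → slow++,fast++
(s=4,f=8) a[fast]=9≠a[slow]=7 write a[5]=9 → slow++,fast++
(s=5,f=9) a[fast]=9=a[slow] dup → fast++
(s=5,f=10) a[fast]=9=a[slow] dup → fast++
(s=5,f=11) a[fast]=11≠a[slow]=9 write a[6]=11 → slow++,fast++
(s=6,f=12) a[fast]=11=a[slow] dup → fast++

length 7; prefix = [1, 2, 3, 4, 7, 9, 11]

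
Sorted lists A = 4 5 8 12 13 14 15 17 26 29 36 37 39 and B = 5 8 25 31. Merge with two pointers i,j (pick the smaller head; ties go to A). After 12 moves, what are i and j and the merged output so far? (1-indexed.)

i=10, j=4, merged so far=[4, 5, 5, 8, 8, 12, 13, 14, 15, 17, 25, 26]

i=1 j=1: A[i]=4<=B[j]=5 take 4, i++
i=2 j=1: A[i]=5<=B[j]=5 take 5, i++
i=3 j=1: A[i]=8>B[j]=5 take 5, j++
i=3 j=2: A[i]=8<=B[j]=8 take 8, i++
i=4 j=2: A[i]=12>B[j]=8 take 8, j++
i=4 j=3: A[i]=12<=B[j]=25 take 12, i++
i=5 j=3: A[i]=13<=B[j]=25 take 13, i++
i=6 j=3: A[i]=14<=B[j]=25 take 14, i++
i=7 j=3: A[i]=15<=B[j]=25 take 15, i++
i=8 j=3: A[i]=17<=B[j]=25 take 17, i++
i=9 j=3: A[i]=26>B[j]=25 take 25, j++
i=9 j=4: A[i]=26<=B[j]=31 take 26, i++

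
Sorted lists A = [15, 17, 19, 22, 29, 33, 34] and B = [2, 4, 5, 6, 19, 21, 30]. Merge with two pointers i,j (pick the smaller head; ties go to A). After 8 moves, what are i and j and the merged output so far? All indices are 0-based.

i=3, j=5, merged so far=[2, 4, 5, 6, 15, 17, 19, 19]

i=0 j=0: A[i]=15>B[j]=2 take 2, j++
i=0 j=1: A[i]=15>B[j]=4 take 4, j++
i=0 j=2: A[i]=15>B[j]=5 take 5, j++
i=0 j=3: A[i]=15>B[j]=6 take 6, j++
i=0 j=4: A[i]=15<=B[j]=19 take 15, i++
i=1 j=4: A[i]=17<=B[j]=19 take 17, i++
i=2 j=4: A[i]=19<=B[j]=19 take 19, i++
i=3 j=4: A[i]=22>B[j]=19 take 19, j++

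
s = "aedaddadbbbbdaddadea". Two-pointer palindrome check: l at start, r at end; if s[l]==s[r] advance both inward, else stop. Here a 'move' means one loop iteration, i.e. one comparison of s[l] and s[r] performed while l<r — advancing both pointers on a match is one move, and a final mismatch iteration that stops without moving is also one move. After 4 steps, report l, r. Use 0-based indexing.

[0,19] 'a'=='a' → l++,r--
[1,18] 'e'=='e' → l++,r--
[2,17] 'd'=='d' → l++,r--
[3,16] 'a'=='a' → l++,r--

l=4, r=15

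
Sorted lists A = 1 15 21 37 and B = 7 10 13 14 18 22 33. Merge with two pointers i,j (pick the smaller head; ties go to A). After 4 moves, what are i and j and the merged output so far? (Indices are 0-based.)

[i=0,j=0] A[i]=1<=B[j]=7 take 1 → i++
[i=1,j=0] A[i]=15>B[j]=7 take 7 → j++
[i=1,j=1] A[i]=15>B[j]=10 take 10 → j++
[i=1,j=2] A[i]=15>B[j]=13 take 13 → j++

i=1, j=3, merged so far=[1, 7, 10, 13]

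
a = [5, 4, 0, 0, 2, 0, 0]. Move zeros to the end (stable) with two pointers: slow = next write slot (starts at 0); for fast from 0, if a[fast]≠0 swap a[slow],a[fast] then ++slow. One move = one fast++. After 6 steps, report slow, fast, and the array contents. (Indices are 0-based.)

(s=0,f=0) a[fast]=5≠0 swap→a[0]=5 → slow++,fast++
(s=1,f=1) a[fast]=4≠0 swap→a[1]=4 → slow++,fast++
(s=2,f=2) a[fast]=0 → fast++
(s=2,f=3) a[fast]=0 → fast++
(s=2,f=4) a[fast]=2≠0 swap→a[2]=2 → slow++,fast++
(s=3,f=5) a[fast]=0 → fast++

slow=3, fast=6, a=[5, 4, 2, 0, 0, 0, 0]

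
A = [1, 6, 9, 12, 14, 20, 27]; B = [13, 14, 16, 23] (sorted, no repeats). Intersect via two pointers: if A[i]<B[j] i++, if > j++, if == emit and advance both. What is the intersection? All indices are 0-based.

intersection = [14]

i=0 j=0: 1<13, i++
i=1 j=0: 6<13, i++
i=2 j=0: 9<13, i++
i=3 j=0: 12<13, i++
i=4 j=0: 14>13, j++
i=4 j=1: 14==14 emit, i++,j++
i=5 j=2: 20>16, j++
i=5 j=3: 20<23, i++
i=6 j=3: 27>23, j++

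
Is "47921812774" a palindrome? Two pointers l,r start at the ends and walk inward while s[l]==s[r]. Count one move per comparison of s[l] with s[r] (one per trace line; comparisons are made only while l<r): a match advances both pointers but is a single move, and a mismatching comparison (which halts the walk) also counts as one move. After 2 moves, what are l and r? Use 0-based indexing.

[0,10] '4'=='4' → l++,r--
[1,9] '7'=='7' → l++,r--

l=2, r=8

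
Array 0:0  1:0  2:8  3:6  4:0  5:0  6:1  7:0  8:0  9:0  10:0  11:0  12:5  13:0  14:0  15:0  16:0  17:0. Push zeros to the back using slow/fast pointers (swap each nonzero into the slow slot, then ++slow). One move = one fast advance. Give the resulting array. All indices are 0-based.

[8, 6, 1, 5, 0, 0, 0, 0, 0, 0, 0, 0, 0, 0, 0, 0, 0, 0]

(s=0,f=0) a[fast]=0 → fast++
(s=0,f=1) a[fast]=0 → fast++
(s=0,f=2) a[fast]=8≠0 swap→a[0]=8 → slow++,fast++
(s=1,f=3) a[fast]=6≠0 swap→a[1]=6 → slow++,fast++
(s=2,f=4) a[fast]=0 → fast++
(s=2,f=5) a[fast]=0 → fast++
(s=2,f=6) a[fast]=1≠0 swap→a[2]=1 → slow++,fast++
(s=3,f=7) a[fast]=0 → fast++
(s=3,f=8) a[fast]=0 → fast++
(s=3,f=9) a[fast]=0 → fast++
(s=3,f=10) a[fast]=0 → fast++
(s=3,f=11) a[fast]=0 → fast++
(s=3,f=12) a[fast]=5≠0 swap→a[3]=5 → slow++,fast++
(s=4,f=13) a[fast]=0 → fast++
(s=4,f=14) a[fast]=0 → fast++
(s=4,f=15) a[fast]=0 → fast++
(s=4,f=16) a[fast]=0 → fast++
(s=4,f=17) a[fast]=0 → fast++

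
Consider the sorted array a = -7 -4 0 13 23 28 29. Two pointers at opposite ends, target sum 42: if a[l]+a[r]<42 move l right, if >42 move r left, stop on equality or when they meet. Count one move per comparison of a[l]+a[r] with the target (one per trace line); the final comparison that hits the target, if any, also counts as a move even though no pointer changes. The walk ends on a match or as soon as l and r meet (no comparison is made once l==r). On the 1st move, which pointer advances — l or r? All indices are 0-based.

l=0 r=6: -7+29=22 <42, l++

l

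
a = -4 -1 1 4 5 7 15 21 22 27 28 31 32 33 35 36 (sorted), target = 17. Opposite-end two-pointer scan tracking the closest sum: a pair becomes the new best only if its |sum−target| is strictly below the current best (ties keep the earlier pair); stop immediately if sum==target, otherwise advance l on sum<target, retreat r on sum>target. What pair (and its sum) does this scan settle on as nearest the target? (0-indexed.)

[0,15] -4+36=32 d=15 * → r--
[0,14] -4+35=31 d=14 * → r--
[0,13] -4+33=29 d=12 * → r--
[0,12] -4+32=28 d=11 * → r--
[0,11] -4+31=27 d=10 * → r--
[0,10] -4+28=24 d=7 * → r--
[0,9] -4+27=23 d=6 * → r--
[0,8] -4+22=18 d=1 * → r--
[0,7] -4+21=17 d=0 * → stop

pair (-4, 21) with sum 17 (|Δ|=0)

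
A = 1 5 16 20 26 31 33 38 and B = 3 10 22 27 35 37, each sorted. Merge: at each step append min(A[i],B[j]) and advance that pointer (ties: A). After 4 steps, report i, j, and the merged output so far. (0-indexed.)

i=0 j=0: A[i]=1<=B[j]=3 take 1, i++
i=1 j=0: A[i]=5>B[j]=3 take 3, j++
i=1 j=1: A[i]=5<=B[j]=10 take 5, i++
i=2 j=1: A[i]=16>B[j]=10 take 10, j++

i=2, j=2, merged so far=[1, 3, 5, 10]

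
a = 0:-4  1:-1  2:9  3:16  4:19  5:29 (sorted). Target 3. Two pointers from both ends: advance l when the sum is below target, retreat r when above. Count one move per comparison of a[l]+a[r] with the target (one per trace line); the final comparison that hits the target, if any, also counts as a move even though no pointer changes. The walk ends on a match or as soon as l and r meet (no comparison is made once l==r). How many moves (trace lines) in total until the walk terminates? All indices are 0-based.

[0,5] -4+29=25 >3 → r--
[0,4] -4+19=15 >3 → r--
[0,3] -4+16=12 >3 → r--
[0,2] -4+9=5 >3 → r--
[0,1] -4+-1=-5 <3 → l++

5 moves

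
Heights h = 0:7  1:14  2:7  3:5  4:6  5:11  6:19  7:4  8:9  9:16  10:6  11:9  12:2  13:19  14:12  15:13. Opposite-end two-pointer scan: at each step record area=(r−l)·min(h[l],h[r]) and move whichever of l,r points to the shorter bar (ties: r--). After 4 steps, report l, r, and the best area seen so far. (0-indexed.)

l=2, r=13, best area=182

l=0 r=15: min(7,13)*15=105 best=105 *, l++
l=1 r=15: min(14,13)*14=182 best=182 *, r--
l=1 r=14: min(14,12)*13=156 best=182, r--
l=1 r=13: min(14,19)*12=168 best=182, l++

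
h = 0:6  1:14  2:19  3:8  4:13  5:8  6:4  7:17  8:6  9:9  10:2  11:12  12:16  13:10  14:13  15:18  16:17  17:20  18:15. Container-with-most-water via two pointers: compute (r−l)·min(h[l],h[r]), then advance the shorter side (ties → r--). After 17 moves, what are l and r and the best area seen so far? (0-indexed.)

l=16, r=17, best area=285

l=0 r=18: min(6,15)*18=108 best=108 *, l++
l=1 r=18: min(14,15)*17=238 best=238 *, l++
l=2 r=18: min(19,15)*16=240 best=240 *, r--
l=2 r=17: min(19,20)*15=285 best=285 *, l++
l=3 r=17: min(8,20)*14=112 best=285, l++
l=4 r=17: min(13,20)*13=169 best=285, l++
l=5 r=17: min(8,20)*12=96 best=285, l++
l=6 r=17: min(4,20)*11=44 best=285, l++
l=7 r=17: min(17,20)*10=170 best=285, l++
l=8 r=17: min(6,20)*9=54 best=285, l++
l=9 r=17: min(9,20)*8=72 best=285, l++
l=10 r=17: min(2,20)*7=14 best=285, l++
l=11 r=17: min(12,20)*6=72 best=285, l++
l=12 r=17: min(16,20)*5=80 best=285, l++
l=13 r=17: min(10,20)*4=40 best=285, l++
l=14 r=17: min(13,20)*3=39 best=285, l++
l=15 r=17: min(18,20)*2=36 best=285, l++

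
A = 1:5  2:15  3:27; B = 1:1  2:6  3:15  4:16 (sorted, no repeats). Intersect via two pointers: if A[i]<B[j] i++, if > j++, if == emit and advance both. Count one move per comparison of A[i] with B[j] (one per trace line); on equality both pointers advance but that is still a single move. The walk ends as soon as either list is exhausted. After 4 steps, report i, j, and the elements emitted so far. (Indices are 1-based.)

i=3, j=4, emitted=[15]

i=1 j=1: 5>1, j++
i=1 j=2: 5<6, i++
i=2 j=2: 15>6, j++
i=2 j=3: 15==15 emit, i++,j++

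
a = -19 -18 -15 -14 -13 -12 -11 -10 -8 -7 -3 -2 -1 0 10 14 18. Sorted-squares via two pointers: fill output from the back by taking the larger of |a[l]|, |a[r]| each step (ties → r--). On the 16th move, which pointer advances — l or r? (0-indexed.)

l

l=0 r=16: |-19|>|18| out[16]=361, l++
l=1 r=16: |-18|<=|18| out[15]=324, r--
l=1 r=15: |-18|>|14| out[14]=324, l++
l=2 r=15: |-15|>|14| out[13]=225, l++
l=3 r=15: |-14|<=|14| out[12]=196, r--
l=3 r=14: |-14|>|10| out[11]=196, l++
l=4 r=14: |-13|>|10| out[10]=169, l++
l=5 r=14: |-12|>|10| out[9]=144, l++
l=6 r=14: |-11|>|10| out[8]=121, l++
l=7 r=14: |-10|<=|10| out[7]=100, r--
l=7 r=13: |-10|>|0| out[6]=100, l++
l=8 r=13: |-8|>|0| out[5]=64, l++
l=9 r=13: |-7|>|0| out[4]=49, l++
l=10 r=13: |-3|>|0| out[3]=9, l++
l=11 r=13: |-2|>|0| out[2]=4, l++
l=12 r=13: |-1|>|0| out[1]=1, l++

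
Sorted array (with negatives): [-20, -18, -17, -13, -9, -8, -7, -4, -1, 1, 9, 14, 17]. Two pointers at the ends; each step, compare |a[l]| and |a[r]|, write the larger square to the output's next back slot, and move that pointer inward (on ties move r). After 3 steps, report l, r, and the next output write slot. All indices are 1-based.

l=1 r=13: |-20|>|17| out[13]=400, l++
l=2 r=13: |-18|>|17| out[12]=324, l++
l=3 r=13: |-17|<=|17| out[11]=289, r--

l=3, r=12, next write slot=10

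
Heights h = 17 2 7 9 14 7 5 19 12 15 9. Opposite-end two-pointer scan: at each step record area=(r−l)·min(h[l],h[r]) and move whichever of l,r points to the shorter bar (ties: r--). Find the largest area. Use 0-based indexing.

max area = 135

l=0 r=10: min(17,9)*10=90 best=90 *, r--
l=0 r=9: min(17,15)*9=135 best=135 *, r--
l=0 r=8: min(17,12)*8=96 best=135, r--
l=0 r=7: min(17,19)*7=119 best=135, l++
l=1 r=7: min(2,19)*6=12 best=135, l++
l=2 r=7: min(7,19)*5=35 best=135, l++
l=3 r=7: min(9,19)*4=36 best=135, l++
l=4 r=7: min(14,19)*3=42 best=135, l++
l=5 r=7: min(7,19)*2=14 best=135, l++
l=6 r=7: min(5,19)*1=5 best=135, l++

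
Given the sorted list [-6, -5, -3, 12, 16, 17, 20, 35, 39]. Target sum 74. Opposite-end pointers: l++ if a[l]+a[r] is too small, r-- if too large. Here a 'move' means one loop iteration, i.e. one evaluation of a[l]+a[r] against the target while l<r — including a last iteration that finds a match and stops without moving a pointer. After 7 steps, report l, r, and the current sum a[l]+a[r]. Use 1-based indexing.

l=8, r=9, sum=74

l=1 r=9: -6+39=33 <74, l++
l=2 r=9: -5+39=34 <74, l++
l=3 r=9: -3+39=36 <74, l++
l=4 r=9: 12+39=51 <74, l++
l=5 r=9: 16+39=55 <74, l++
l=6 r=9: 17+39=56 <74, l++
l=7 r=9: 20+39=59 <74, l++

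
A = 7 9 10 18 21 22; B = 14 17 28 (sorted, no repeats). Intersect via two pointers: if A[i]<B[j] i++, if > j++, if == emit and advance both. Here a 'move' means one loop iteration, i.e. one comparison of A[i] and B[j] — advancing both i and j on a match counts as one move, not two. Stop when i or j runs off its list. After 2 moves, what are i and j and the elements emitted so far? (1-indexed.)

i=3, j=1, emitted=[]

[i=1,j=1] 7<14 → i++
[i=2,j=1] 9<14 → i++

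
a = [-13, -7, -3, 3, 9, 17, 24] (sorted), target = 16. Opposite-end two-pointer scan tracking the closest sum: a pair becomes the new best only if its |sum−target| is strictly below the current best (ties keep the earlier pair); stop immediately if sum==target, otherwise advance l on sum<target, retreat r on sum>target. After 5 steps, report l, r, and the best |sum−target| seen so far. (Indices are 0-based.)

l=3, r=4, best |Δ|=1

l=0 r=6: -13+24=11 d=5 *, l++
l=1 r=6: -7+24=17 d=1 *, r--
l=1 r=5: -7+17=10 d=6, l++
l=2 r=5: -3+17=14 d=2, l++
l=3 r=5: 3+17=20 d=4, r--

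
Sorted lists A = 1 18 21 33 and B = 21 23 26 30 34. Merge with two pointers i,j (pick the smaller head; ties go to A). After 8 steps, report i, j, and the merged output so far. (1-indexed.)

[i=1,j=1] A[i]=1<=B[j]=21 take 1 → i++
[i=2,j=1] A[i]=18<=B[j]=21 take 18 → i++
[i=3,j=1] A[i]=21<=B[j]=21 take 21 → i++
[i=4,j=1] A[i]=33>B[j]=21 take 21 → j++
[i=4,j=2] A[i]=33>B[j]=23 take 23 → j++
[i=4,j=3] A[i]=33>B[j]=26 take 26 → j++
[i=4,j=4] A[i]=33>B[j]=30 take 30 → j++
[i=4,j=5] A[i]=33<=B[j]=34 take 33 → i++

i=5, j=5, merged so far=[1, 18, 21, 21, 23, 26, 30, 33]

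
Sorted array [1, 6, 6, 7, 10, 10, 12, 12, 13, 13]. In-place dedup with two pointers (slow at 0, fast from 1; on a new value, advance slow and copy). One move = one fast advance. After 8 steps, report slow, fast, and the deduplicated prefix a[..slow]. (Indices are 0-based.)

(s=0,f=1) a[fast]=6≠a[slow]=1 write a[1]=6 → slow++,fast++
(s=1,f=2) a[fast]=6=a[slow] dup → fast++
(s=1,f=3) a[fast]=7≠a[slow]=6 write a[2]=7 → slow++,fast++
(s=2,f=4) a[fast]=10≠a[slow]=7 write a[3]=10 → slow++,fast++
(s=3,f=5) a[fast]=10=a[slow] dup → fast++
(s=3,f=6) a[fast]=12≠a[slow]=10 write a[4]=12 → slow++,fast++
(s=4,f=7) a[fast]=12=a[slow] dup → fast++
(s=4,f=8) a[fast]=13≠a[slow]=12 write a[5]=13 → slow++,fast++

slow=5, fast=9, prefix=[1, 6, 7, 10, 12, 13]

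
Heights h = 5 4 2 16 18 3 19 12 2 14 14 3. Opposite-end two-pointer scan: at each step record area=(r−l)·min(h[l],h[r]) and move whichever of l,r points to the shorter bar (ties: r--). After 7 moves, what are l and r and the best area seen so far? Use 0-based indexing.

[0,11] min(5,3)*11=33 best=33 * → r--
[0,10] min(5,14)*10=50 best=50 * → l++
[1,10] min(4,14)*9=36 best=50 → l++
[2,10] min(2,14)*8=16 best=50 → l++
[3,10] min(16,14)*7=98 best=98 * → r--
[3,9] min(16,14)*6=84 best=98 → r--
[3,8] min(16,2)*5=10 best=98 → r--

l=3, r=7, best area=98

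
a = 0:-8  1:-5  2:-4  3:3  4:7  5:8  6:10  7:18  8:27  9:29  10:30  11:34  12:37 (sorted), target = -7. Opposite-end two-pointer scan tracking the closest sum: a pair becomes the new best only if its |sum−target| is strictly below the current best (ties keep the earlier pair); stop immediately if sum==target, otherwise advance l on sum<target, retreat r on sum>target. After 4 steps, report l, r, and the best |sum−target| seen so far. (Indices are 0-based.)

l=0 r=12: -8+37=29 d=36 *, r--
l=0 r=11: -8+34=26 d=33 *, r--
l=0 r=10: -8+30=22 d=29 *, r--
l=0 r=9: -8+29=21 d=28 *, r--

l=0, r=8, best |Δ|=28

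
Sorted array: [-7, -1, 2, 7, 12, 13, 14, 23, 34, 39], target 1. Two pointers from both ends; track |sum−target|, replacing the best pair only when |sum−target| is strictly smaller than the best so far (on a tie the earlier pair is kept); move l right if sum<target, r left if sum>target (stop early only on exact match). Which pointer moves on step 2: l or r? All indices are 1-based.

l=1 r=10: -7+39=32 d=31 *, r--
l=1 r=9: -7+34=27 d=26 *, r--

r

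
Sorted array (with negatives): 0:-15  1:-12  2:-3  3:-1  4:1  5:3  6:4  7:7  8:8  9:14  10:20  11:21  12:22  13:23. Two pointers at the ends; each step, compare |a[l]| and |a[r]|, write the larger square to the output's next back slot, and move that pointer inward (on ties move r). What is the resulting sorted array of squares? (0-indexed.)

[1, 1, 9, 9, 16, 49, 64, 144, 196, 225, 400, 441, 484, 529]

l=0 r=13: |-15|<=|23| out[13]=529, r--
l=0 r=12: |-15|<=|22| out[12]=484, r--
l=0 r=11: |-15|<=|21| out[11]=441, r--
l=0 r=10: |-15|<=|20| out[10]=400, r--
l=0 r=9: |-15|>|14| out[9]=225, l++
l=1 r=9: |-12|<=|14| out[8]=196, r--
l=1 r=8: |-12|>|8| out[7]=144, l++
l=2 r=8: |-3|<=|8| out[6]=64, r--
l=2 r=7: |-3|<=|7| out[5]=49, r--
l=2 r=6: |-3|<=|4| out[4]=16, r--
l=2 r=5: |-3|<=|3| out[3]=9, r--
l=2 r=4: |-3|>|1| out[2]=9, l++
l=3 r=4: |-1|<=|1| out[1]=1, r--
l=3 r=3: |-1|<=|-1| out[0]=1, r--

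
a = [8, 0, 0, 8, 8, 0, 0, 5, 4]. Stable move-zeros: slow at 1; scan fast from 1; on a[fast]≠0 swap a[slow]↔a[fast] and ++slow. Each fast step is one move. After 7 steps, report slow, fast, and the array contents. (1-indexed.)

slow=4, fast=8, a=[8, 8, 8, 0, 0, 0, 0, 5, 4]

(s=1,f=1) a[fast]=8≠0 swap→a[1]=8 → slow++,fast++
(s=2,f=2) a[fast]=0 → fast++
(s=2,f=3) a[fast]=0 → fast++
(s=2,f=4) a[fast]=8≠0 swap→a[2]=8 → slow++,fast++
(s=3,f=5) a[fast]=8≠0 swap→a[3]=8 → slow++,fast++
(s=4,f=6) a[fast]=0 → fast++
(s=4,f=7) a[fast]=0 → fast++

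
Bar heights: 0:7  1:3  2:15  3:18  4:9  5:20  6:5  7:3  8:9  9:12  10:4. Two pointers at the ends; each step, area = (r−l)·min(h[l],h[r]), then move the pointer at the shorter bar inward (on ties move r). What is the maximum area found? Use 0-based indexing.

max area = 84

[0,10] min(7,4)*10=40 best=40 * → r--
[0,9] min(7,12)*9=63 best=63 * → l++
[1,9] min(3,12)*8=24 best=63 → l++
[2,9] min(15,12)*7=84 best=84 * → r--
[2,8] min(15,9)*6=54 best=84 → r--
[2,7] min(15,3)*5=15 best=84 → r--
[2,6] min(15,5)*4=20 best=84 → r--
[2,5] min(15,20)*3=45 best=84 → l++
[3,5] min(18,20)*2=36 best=84 → l++
[4,5] min(9,20)*1=9 best=84 → l++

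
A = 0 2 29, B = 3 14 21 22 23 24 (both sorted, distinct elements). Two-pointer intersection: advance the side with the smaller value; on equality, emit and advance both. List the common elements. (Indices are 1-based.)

intersection = []

i=1 j=1: 0<3, i++
i=2 j=1: 2<3, i++
i=3 j=1: 29>3, j++
i=3 j=2: 29>14, j++
i=3 j=3: 29>21, j++
i=3 j=4: 29>22, j++
i=3 j=5: 29>23, j++
i=3 j=6: 29>24, j++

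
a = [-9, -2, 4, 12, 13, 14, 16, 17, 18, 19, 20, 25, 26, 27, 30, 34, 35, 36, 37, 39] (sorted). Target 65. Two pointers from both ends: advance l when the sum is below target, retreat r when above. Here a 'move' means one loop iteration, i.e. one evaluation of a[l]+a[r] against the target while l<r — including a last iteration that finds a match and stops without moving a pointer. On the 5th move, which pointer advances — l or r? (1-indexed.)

l=1 r=20: -9+39=30 <65, l++
l=2 r=20: -2+39=37 <65, l++
l=3 r=20: 4+39=43 <65, l++
l=4 r=20: 12+39=51 <65, l++
l=5 r=20: 13+39=52 <65, l++

l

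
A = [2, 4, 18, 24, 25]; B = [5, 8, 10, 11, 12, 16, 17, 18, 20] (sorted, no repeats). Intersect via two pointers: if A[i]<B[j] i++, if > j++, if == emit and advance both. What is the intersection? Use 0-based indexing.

intersection = [18]

[i=0,j=0] 2<5 → i++
[i=1,j=0] 4<5 → i++
[i=2,j=0] 18>5 → j++
[i=2,j=1] 18>8 → j++
[i=2,j=2] 18>10 → j++
[i=2,j=3] 18>11 → j++
[i=2,j=4] 18>12 → j++
[i=2,j=5] 18>16 → j++
[i=2,j=6] 18>17 → j++
[i=2,j=7] 18==18 emit → i++,j++
[i=3,j=8] 24>20 → j++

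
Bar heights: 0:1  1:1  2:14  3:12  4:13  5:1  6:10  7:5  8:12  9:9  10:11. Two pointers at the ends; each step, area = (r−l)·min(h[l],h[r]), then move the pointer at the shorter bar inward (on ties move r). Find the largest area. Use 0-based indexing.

[0,10] min(1,11)*10=10 best=10 * → l++
[1,10] min(1,11)*9=9 best=10 → l++
[2,10] min(14,11)*8=88 best=88 * → r--
[2,9] min(14,9)*7=63 best=88 → r--
[2,8] min(14,12)*6=72 best=88 → r--
[2,7] min(14,5)*5=25 best=88 → r--
[2,6] min(14,10)*4=40 best=88 → r--
[2,5] min(14,1)*3=3 best=88 → r--
[2,4] min(14,13)*2=26 best=88 → r--
[2,3] min(14,12)*1=12 best=88 → r--

max area = 88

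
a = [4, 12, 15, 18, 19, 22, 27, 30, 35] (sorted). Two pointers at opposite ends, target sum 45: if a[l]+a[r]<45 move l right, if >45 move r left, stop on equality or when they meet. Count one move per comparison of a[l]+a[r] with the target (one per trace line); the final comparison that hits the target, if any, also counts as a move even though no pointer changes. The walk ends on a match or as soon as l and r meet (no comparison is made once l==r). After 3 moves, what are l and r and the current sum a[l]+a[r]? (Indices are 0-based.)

l=0 r=8: 4+35=39 <45, l++
l=1 r=8: 12+35=47 >45, r--
l=1 r=7: 12+30=42 <45, l++

l=2, r=7, sum=45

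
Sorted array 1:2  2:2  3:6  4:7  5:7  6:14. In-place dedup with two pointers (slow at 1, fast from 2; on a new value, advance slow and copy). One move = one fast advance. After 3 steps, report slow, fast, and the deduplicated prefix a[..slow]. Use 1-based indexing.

slow=1 fast=2: a[fast]=2=a[slow] dup, fast++
slow=1 fast=3: a[fast]=6≠a[slow]=2 write a[2]=6, slow++,fast++
slow=2 fast=4: a[fast]=7≠a[slow]=6 write a[3]=7, slow++,fast++

slow=3, fast=5, prefix=[2, 6, 7]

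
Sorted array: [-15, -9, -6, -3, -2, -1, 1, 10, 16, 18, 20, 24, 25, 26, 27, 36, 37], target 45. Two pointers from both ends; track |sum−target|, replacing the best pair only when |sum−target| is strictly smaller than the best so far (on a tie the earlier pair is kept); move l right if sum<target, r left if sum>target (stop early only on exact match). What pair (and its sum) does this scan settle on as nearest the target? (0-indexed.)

pair (18, 27) with sum 45 (|Δ|=0)

l=0 r=16: -15+37=22 d=23 *, l++
l=1 r=16: -9+37=28 d=17 *, l++
l=2 r=16: -6+37=31 d=14 *, l++
l=3 r=16: -3+37=34 d=11 *, l++
l=4 r=16: -2+37=35 d=10 *, l++
l=5 r=16: -1+37=36 d=9 *, l++
l=6 r=16: 1+37=38 d=7 *, l++
l=7 r=16: 10+37=47 d=2 *, r--
l=7 r=15: 10+36=46 d=1 *, r--
l=7 r=14: 10+27=37 d=8, l++
l=8 r=14: 16+27=43 d=2, l++
l=9 r=14: 18+27=45 d=0 *, stop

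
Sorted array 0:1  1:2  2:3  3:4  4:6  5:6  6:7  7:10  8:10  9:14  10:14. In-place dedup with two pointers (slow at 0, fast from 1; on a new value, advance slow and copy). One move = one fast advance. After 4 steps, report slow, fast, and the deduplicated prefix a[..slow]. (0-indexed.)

slow=4, fast=5, prefix=[1, 2, 3, 4, 6]

(s=0,f=1) a[fast]=2≠a[slow]=1 write a[1]=2 → slow++,fast++
(s=1,f=2) a[fast]=3≠a[slow]=2 write a[2]=3 → slow++,fast++
(s=2,f=3) a[fast]=4≠a[slow]=3 write a[3]=4 → slow++,fast++
(s=3,f=4) a[fast]=6≠a[slow]=4 write a[4]=6 → slow++,fast++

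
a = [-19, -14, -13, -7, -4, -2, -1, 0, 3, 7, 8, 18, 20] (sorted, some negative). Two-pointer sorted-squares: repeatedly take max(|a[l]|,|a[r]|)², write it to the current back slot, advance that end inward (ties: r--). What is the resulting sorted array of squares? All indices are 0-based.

l=0 r=12: |-19|<=|20| out[12]=400, r--
l=0 r=11: |-19|>|18| out[11]=361, l++
l=1 r=11: |-14|<=|18| out[10]=324, r--
l=1 r=10: |-14|>|8| out[9]=196, l++
l=2 r=10: |-13|>|8| out[8]=169, l++
l=3 r=10: |-7|<=|8| out[7]=64, r--
l=3 r=9: |-7|<=|7| out[6]=49, r--
l=3 r=8: |-7|>|3| out[5]=49, l++
l=4 r=8: |-4|>|3| out[4]=16, l++
l=5 r=8: |-2|<=|3| out[3]=9, r--
l=5 r=7: |-2|>|0| out[2]=4, l++
l=6 r=7: |-1|>|0| out[1]=1, l++
l=7 r=7: |0|<=|0| out[0]=0, r--

[0, 1, 4, 9, 16, 49, 49, 64, 169, 196, 324, 361, 400]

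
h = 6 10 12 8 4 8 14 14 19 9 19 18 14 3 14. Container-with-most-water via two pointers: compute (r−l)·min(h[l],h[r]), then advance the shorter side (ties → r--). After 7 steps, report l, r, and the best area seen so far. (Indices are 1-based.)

[1,15] min(6,14)*14=84 best=84 * → l++
[2,15] min(10,14)*13=130 best=130 * → l++
[3,15] min(12,14)*12=144 best=144 * → l++
[4,15] min(8,14)*11=88 best=144 → l++
[5,15] min(4,14)*10=40 best=144 → l++
[6,15] min(8,14)*9=72 best=144 → l++
[7,15] min(14,14)*8=112 best=144 → r--

l=7, r=14, best area=144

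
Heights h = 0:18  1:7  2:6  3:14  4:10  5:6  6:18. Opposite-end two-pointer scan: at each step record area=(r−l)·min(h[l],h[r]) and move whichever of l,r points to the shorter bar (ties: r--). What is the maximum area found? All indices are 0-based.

max area = 108

[0,6] min(18,18)*6=108 best=108 * → r--
[0,5] min(18,6)*5=30 best=108 → r--
[0,4] min(18,10)*4=40 best=108 → r--
[0,3] min(18,14)*3=42 best=108 → r--
[0,2] min(18,6)*2=12 best=108 → r--
[0,1] min(18,7)*1=7 best=108 → r--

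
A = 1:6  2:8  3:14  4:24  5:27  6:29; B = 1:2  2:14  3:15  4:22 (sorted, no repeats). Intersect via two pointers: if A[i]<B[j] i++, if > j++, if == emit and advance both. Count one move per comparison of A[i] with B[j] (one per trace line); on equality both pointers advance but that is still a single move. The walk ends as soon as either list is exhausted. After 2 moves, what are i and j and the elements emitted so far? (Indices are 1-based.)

i=1 j=1: 6>2, j++
i=1 j=2: 6<14, i++

i=2, j=2, emitted=[]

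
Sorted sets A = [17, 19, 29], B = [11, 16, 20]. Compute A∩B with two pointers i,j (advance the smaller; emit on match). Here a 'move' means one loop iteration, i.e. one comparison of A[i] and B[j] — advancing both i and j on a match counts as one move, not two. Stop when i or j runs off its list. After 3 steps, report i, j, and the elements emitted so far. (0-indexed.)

i=1, j=2, emitted=[]

[i=0,j=0] 17>11 → j++
[i=0,j=1] 17>16 → j++
[i=0,j=2] 17<20 → i++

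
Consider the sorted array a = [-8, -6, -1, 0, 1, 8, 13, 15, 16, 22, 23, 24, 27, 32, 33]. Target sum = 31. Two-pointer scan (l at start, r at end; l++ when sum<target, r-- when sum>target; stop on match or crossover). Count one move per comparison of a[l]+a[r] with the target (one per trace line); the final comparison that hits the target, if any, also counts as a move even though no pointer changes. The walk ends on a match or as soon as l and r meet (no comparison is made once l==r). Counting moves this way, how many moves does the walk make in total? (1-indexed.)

l=1 r=15: -8+33=25 <31, l++
l=2 r=15: -6+33=27 <31, l++
l=3 r=15: -1+33=32 >31, r--
l=3 r=14: -1+32=31, found

4 moves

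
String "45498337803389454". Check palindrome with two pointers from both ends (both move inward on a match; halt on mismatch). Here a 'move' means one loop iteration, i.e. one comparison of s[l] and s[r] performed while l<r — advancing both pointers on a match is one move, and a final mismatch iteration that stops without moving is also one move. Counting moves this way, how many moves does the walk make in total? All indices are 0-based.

l=0 r=16: '4'=='4', l++,r--
l=1 r=15: '5'=='5', l++,r--
l=2 r=14: '4'=='4', l++,r--
l=3 r=13: '9'=='9', l++,r--
l=4 r=12: '8'=='8', l++,r--
l=5 r=11: '3'=='3', l++,r--
l=6 r=10: '3'=='3', l++,r--
l=7 r=9: '7'!='0', stop

8 moves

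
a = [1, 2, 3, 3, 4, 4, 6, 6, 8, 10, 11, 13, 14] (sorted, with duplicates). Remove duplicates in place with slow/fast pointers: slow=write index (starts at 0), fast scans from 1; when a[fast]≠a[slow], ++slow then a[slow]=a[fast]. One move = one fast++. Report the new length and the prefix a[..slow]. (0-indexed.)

length 10; prefix = [1, 2, 3, 4, 6, 8, 10, 11, 13, 14]

(s=0,f=1) a[fast]=2≠a[slow]=1 write a[1]=2 → slow++,fast++
(s=1,f=2) a[fast]=3≠a[slow]=2 write a[2]=3 → slow++,fast++
(s=2,f=3) a[fast]=3=a[slow] dup → fast++
(s=2,f=4) a[fast]=4≠a[slow]=3 write a[3]=4 → slow++,fast++
(s=3,f=5) a[fast]=4=a[slow] dup → fast++
(s=3,f=6) a[fast]=6≠a[slow]=4 write a[4]=6 → slow++,fast++
(s=4,f=7) a[fast]=6=a[slow] dup → fast++
(s=4,f=8) a[fast]=8≠a[slow]=6 write a[5]=8 → slow++,fast++
(s=5,f=9) a[fast]=10≠a[slow]=8 write a[6]=10 → slow++,fast++
(s=6,f=10) a[fast]=11≠a[slow]=10 write a[7]=11 → slow++,fast++
(s=7,f=11) a[fast]=13≠a[slow]=11 write a[8]=13 → slow++,fast++
(s=8,f=12) a[fast]=14≠a[slow]=13 write a[9]=14 → slow++,fast++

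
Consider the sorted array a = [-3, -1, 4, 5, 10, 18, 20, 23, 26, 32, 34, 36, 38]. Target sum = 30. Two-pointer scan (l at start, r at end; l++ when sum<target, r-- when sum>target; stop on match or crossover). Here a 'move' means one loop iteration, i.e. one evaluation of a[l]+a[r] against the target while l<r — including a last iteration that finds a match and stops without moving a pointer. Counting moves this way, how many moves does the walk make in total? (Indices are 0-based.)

l=0 r=12: -3+38=35 >30, r--
l=0 r=11: -3+36=33 >30, r--
l=0 r=10: -3+34=31 >30, r--
l=0 r=9: -3+32=29 <30, l++
l=1 r=9: -1+32=31 >30, r--
l=1 r=8: -1+26=25 <30, l++
l=2 r=8: 4+26=30, found

7 moves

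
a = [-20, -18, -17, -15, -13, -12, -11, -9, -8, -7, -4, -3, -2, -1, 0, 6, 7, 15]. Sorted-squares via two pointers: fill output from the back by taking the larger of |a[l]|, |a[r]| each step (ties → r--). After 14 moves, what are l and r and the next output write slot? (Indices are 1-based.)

l=1 r=18: |-20|>|15| out[18]=400, l++
l=2 r=18: |-18|>|15| out[17]=324, l++
l=3 r=18: |-17|>|15| out[16]=289, l++
l=4 r=18: |-15|<=|15| out[15]=225, r--
l=4 r=17: |-15|>|7| out[14]=225, l++
l=5 r=17: |-13|>|7| out[13]=169, l++
l=6 r=17: |-12|>|7| out[12]=144, l++
l=7 r=17: |-11|>|7| out[11]=121, l++
l=8 r=17: |-9|>|7| out[10]=81, l++
l=9 r=17: |-8|>|7| out[9]=64, l++
l=10 r=17: |-7|<=|7| out[8]=49, r--
l=10 r=16: |-7|>|6| out[7]=49, l++
l=11 r=16: |-4|<=|6| out[6]=36, r--
l=11 r=15: |-4|>|0| out[5]=16, l++

l=12, r=15, next write slot=4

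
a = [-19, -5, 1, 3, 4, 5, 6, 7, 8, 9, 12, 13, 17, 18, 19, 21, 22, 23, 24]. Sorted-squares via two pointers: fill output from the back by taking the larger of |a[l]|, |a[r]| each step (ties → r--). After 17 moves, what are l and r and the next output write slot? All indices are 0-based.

l=0 r=18: |-19|<=|24| out[18]=576, r--
l=0 r=17: |-19|<=|23| out[17]=529, r--
l=0 r=16: |-19|<=|22| out[16]=484, r--
l=0 r=15: |-19|<=|21| out[15]=441, r--
l=0 r=14: |-19|<=|19| out[14]=361, r--
l=0 r=13: |-19|>|18| out[13]=361, l++
l=1 r=13: |-5|<=|18| out[12]=324, r--
l=1 r=12: |-5|<=|17| out[11]=289, r--
l=1 r=11: |-5|<=|13| out[10]=169, r--
l=1 r=10: |-5|<=|12| out[9]=144, r--
l=1 r=9: |-5|<=|9| out[8]=81, r--
l=1 r=8: |-5|<=|8| out[7]=64, r--
l=1 r=7: |-5|<=|7| out[6]=49, r--
l=1 r=6: |-5|<=|6| out[5]=36, r--
l=1 r=5: |-5|<=|5| out[4]=25, r--
l=1 r=4: |-5|>|4| out[3]=25, l++
l=2 r=4: |1|<=|4| out[2]=16, r--

l=2, r=3, next write slot=1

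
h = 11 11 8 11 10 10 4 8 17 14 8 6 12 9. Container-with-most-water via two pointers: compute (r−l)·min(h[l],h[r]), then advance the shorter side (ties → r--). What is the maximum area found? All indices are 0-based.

max area = 132

l=0 r=13: min(11,9)*13=117 best=117 *, r--
l=0 r=12: min(11,12)*12=132 best=132 *, l++
l=1 r=12: min(11,12)*11=121 best=132, l++
l=2 r=12: min(8,12)*10=80 best=132, l++
l=3 r=12: min(11,12)*9=99 best=132, l++
l=4 r=12: min(10,12)*8=80 best=132, l++
l=5 r=12: min(10,12)*7=70 best=132, l++
l=6 r=12: min(4,12)*6=24 best=132, l++
l=7 r=12: min(8,12)*5=40 best=132, l++
l=8 r=12: min(17,12)*4=48 best=132, r--
l=8 r=11: min(17,6)*3=18 best=132, r--
l=8 r=10: min(17,8)*2=16 best=132, r--
l=8 r=9: min(17,14)*1=14 best=132, r--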